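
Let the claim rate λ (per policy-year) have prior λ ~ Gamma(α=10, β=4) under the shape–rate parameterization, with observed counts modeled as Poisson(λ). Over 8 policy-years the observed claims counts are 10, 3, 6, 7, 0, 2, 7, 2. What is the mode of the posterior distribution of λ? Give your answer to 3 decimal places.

Σxᵢ = 10+3+6+7+0+2+7+2 = 37, with n = 8.
Posterior ∝ λ^9e^(−4λ) · λ^37e^(−8λ) = λ^46e^(−12λ), i.e. Gamma(shape=47, rate=12).
The mode of a Gamma(a, b) with a ≥ 1 (shape–rate) is (a−1)/b = 46/12 ≈ 3.833.

λ̂_MAP = 3.833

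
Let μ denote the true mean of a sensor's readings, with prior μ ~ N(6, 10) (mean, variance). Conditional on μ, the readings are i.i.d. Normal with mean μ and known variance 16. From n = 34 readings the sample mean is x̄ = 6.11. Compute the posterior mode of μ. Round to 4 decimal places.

n = 34, x̄ = 6.11.
For a Normal prior and Normal likelihood with known variance, the posterior is Normal; its mode equals its mean, the precision-weighted average.
Prior precision 1/σ₀² = 1/10 = 0.1; data precision n/σ² = 34/16 = 2.125.
μ̂ = (0.1·6 + 2.125·6.11) / (0.1 + 2.125) = 13.58375/2.225 = 10867/1780 ≈ 6.1051.

μ̂_MAP = 6.1051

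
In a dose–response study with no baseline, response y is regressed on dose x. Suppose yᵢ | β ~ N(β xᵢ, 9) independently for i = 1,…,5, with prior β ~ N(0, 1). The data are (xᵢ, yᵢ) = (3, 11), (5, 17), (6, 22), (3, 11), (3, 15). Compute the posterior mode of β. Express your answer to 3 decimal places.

β̂_MAP = 3.381

log p(β | y) = −Σ(yᵢ − βxᵢ)²/(2·9) − β²/(2·1) + const.
Setting the derivative to zero: Σxᵢ(yᵢ − βxᵢ)/9 − β/1 = 0, so β = Σxᵢyᵢ / (Σxᵢ² + σ²/τ²).
Σxᵢyᵢ = 3·11 + 5·17 + 6·22 + 3·11 + 3·15 = 328; Σxᵢ² = 88; σ²/τ² = 9.
β̂_MAP = 328 / (88 + 9) = 328/97 ≈ 3.381.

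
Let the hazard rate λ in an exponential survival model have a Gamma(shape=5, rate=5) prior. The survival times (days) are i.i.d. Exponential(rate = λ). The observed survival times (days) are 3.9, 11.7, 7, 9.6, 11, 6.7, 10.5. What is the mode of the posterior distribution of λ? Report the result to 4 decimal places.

The Exponential(rate=λ) likelihood is ∝ λ^n e^(−λΣtᵢ). Here n = 7 and Σtᵢ = 3.9 + 11.7 + 7 + 9.6 + 11 + 6.7 + 10.5 = 60.4.
Posterior ∝ λ^4e^(−5λ) · λ^7e^(−60.4λ) = λ^11e^(−65.4λ), i.e. Gamma(12, 65.4).
Mode = (a−1)/b = 11/65.4 ≈ 0.1682.

λ̂_MAP = 0.1682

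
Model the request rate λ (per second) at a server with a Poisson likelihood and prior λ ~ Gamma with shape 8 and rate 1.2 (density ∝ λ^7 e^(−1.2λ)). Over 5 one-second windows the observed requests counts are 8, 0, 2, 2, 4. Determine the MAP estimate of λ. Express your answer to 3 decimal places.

Σxᵢ = 8+0+2+2+4 = 16, with n = 5.
Posterior ∝ λ^7e^(−1.2λ) · λ^16e^(−5λ) = λ^23e^(−6.2λ), i.e. Gamma(shape=24, rate=6.2).
The mode of a Gamma(a, b) with a ≥ 1 (shape–rate) is (a−1)/b = 23/6.2 ≈ 3.710.

λ̂_MAP = 3.710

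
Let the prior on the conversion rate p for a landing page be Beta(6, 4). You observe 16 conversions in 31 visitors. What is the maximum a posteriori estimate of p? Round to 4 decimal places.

p̂_MAP = 0.5385

Prior: Beta(6, 4).
Data: 16 successes in 31 trials. The binomial likelihood contributes p^16(1−p)^15, so the posterior is Beta(6+16, 4+15) = Beta(22, 19).
For Beta(a, b) with a, b > 1 the mode is (a−1)/(a+b−2) = 21/39 ≈ 0.5385.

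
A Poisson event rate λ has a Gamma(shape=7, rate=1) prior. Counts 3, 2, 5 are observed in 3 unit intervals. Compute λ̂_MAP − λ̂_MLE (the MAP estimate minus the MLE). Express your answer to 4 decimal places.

MAP − MLE = 0.6667

Σxᵢ = 10. Posterior is Gamma(17, 4); MAP = (17−1)/4 = 16/4 ≈ 4.00000.
MLE = x̄ = 10/3 ≈ 3.33333.
Difference = 16/4 − 10/3 = 2/3 ≈ 0.6667.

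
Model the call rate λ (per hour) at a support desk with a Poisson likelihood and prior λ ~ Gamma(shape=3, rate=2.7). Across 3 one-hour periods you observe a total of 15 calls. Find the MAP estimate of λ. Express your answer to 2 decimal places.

Σxᵢ = 15, n = 3.
Posterior ∝ λ^2e^(−2.7λ) · λ^15e^(−3λ) = λ^17e^(−5.7λ), i.e. Gamma(shape=18, rate=5.7).
The mode of a Gamma(a, b) with a ≥ 1 (shape–rate) is (a−1)/b = 17/5.7 ≈ 2.98.

λ̂_MAP = 2.98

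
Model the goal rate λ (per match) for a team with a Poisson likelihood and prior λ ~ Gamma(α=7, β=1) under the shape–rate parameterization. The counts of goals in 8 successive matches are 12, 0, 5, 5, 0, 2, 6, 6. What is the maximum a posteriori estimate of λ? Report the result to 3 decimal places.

Σxᵢ = 12+0+5+5+0+2+6+6 = 36, with n = 8.
Posterior ∝ λ^6e^(−1λ) · λ^36e^(−8λ) = λ^42e^(−9λ), i.e. Gamma(shape=43, rate=9).
The mode of a Gamma(a, b) with a ≥ 1 (shape–rate) is (a−1)/b = 42/9 ≈ 4.667.

λ̂_MAP = 4.667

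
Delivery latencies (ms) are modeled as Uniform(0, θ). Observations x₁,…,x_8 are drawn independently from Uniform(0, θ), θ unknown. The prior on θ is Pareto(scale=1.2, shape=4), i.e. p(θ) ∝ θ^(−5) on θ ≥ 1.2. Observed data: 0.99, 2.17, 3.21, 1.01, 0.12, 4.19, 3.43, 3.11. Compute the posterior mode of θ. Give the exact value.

The Uniform(0, θ) likelihood is θ^(−n) for θ ≥ max(xᵢ), zero otherwise. Here max(xᵢ) = 4.19.
Posterior ∝ θ^(−5) · θ^(−8) = θ^(−13) on θ ≥ max(1.2, 4.19) = 4.19.
This density is strictly decreasing in θ, so the posterior mode lies at the lower boundary of the support.

θ̂_MAP = 4.19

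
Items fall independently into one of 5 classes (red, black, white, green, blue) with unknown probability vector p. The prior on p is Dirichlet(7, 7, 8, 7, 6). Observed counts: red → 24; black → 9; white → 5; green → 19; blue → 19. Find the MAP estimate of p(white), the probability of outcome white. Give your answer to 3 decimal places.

MAP estimate of p(white) = 0.113

The posterior is Dirichlet(αᵢ + nᵢ) = Dirichlet(31, 16, 13, 26, 25).
For a Dirichlet(a₁,…,a_K) with all aᵢ > 1, the mode has j-th component (aⱼ − 1)/(Σaᵢ − K).
Here Σaᵢ = 111 and K = 5, so p(white) = (13 − 1)/(111 − 5) = 12/106 ≈ 0.113.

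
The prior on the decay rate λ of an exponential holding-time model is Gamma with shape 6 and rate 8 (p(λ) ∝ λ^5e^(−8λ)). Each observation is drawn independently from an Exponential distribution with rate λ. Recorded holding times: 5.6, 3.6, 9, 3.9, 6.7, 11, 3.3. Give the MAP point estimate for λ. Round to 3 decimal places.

λ̂_MAP = 0.235

The Exponential(rate=λ) likelihood is ∝ λ^n e^(−λΣtᵢ). Here n = 7 and Σtᵢ = 5.6 + 3.6 + 9 + 3.9 + 6.7 + 11 + 3.3 = 43.1.
Posterior ∝ λ^5e^(−8λ) · λ^7e^(−43.1λ) = λ^12e^(−51.1λ), i.e. Gamma(13, 51.1).
Mode = (a−1)/b = 12/51.1 ≈ 0.235.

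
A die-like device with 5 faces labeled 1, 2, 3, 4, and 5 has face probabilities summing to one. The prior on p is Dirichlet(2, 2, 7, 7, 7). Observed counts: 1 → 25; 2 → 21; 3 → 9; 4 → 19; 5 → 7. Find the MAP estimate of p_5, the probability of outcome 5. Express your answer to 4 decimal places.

The posterior is Dirichlet(αᵢ + nᵢ) = Dirichlet(27, 23, 16, 26, 14).
For a Dirichlet(a₁,…,a_K) with all aᵢ > 1, the mode has j-th component (aⱼ − 1)/(Σaᵢ − K).
Here Σaᵢ = 106 and K = 5, so p_5 = (14 − 1)/(106 − 5) = 13/101 ≈ 0.1287.

MAP estimate: 0.1287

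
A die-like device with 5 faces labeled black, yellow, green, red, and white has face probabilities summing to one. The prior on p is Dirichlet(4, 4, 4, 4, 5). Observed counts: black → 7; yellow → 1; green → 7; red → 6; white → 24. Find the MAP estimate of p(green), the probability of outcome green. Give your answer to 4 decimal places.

The posterior is Dirichlet(αᵢ + nᵢ) = Dirichlet(11, 5, 11, 10, 29).
For a Dirichlet(a₁,…,a_K) with all aᵢ > 1, the mode has j-th component (aⱼ − 1)/(Σaᵢ − K).
Here Σaᵢ = 66 and K = 5, so p(green) = (11 − 1)/(66 − 5) = 10/61 ≈ 0.1639.

MAP estimate of p(green) = 0.1639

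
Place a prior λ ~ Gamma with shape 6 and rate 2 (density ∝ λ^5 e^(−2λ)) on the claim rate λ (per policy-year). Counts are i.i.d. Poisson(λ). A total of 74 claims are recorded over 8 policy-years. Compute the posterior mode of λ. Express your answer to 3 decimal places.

Σxᵢ = 74, n = 8.
Posterior ∝ λ^5e^(−2λ) · λ^74e^(−8λ) = λ^79e^(−10λ), i.e. Gamma(shape=80, rate=10).
The mode of a Gamma(a, b) with a ≥ 1 (shape–rate) is (a−1)/b = 79/10 ≈ 7.900.

λ̂_MAP = 7.900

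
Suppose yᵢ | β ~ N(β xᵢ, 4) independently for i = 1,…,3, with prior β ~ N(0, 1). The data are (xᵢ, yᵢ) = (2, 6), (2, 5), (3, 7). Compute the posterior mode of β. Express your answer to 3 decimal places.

log p(β | y) = −Σ(yᵢ − βxᵢ)²/(2·4) − β²/(2·1) + const.
Setting the derivative to zero: Σxᵢ(yᵢ − βxᵢ)/4 − β/1 = 0, so β = Σxᵢyᵢ / (Σxᵢ² + σ²/τ²).
Σxᵢyᵢ = 2·6 + 2·5 + 3·7 = 43; Σxᵢ² = 17; σ²/τ² = 4.
β̂_MAP = 43 / (17 + 4) = 43/21 ≈ 2.048.

β̂_MAP = 2.048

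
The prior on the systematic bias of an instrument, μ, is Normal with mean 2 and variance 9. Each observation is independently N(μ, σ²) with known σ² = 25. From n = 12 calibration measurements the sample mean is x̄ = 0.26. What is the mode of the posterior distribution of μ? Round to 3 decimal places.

n = 12, x̄ = 0.26.
For a Normal prior and Normal likelihood with known variance, the posterior is Normal; its mode equals its mean, the precision-weighted average.
Prior precision 1/σ₀² = 1/9; data precision n/σ² = 12/25 = 0.48.
μ̂ = ((1/9)·2 + 0.48·0.26) / (1/9 + 0.48) = (1952/5625)/(133/225) = 1952/3325 ≈ 0.587.

μ̂_MAP = 0.587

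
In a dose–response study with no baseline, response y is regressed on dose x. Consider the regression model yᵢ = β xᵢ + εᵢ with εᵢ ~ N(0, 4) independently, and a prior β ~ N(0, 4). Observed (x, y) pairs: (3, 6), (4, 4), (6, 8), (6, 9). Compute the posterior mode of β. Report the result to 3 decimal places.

log p(β | y) = −Σ(yᵢ − βxᵢ)²/(2·4) − β²/(2·4) + const.
Setting the derivative to zero: Σxᵢ(yᵢ − βxᵢ)/4 − β/4 = 0, so β = Σxᵢyᵢ / (Σxᵢ² + σ²/τ²).
Σxᵢyᵢ = 3·6 + 4·4 + 6·8 + 6·9 = 136; Σxᵢ² = 97; σ²/τ² = 1.
β̂_MAP = 136 / (97 + 1) = 136/98 ≈ 1.388.

β̂_MAP = 1.388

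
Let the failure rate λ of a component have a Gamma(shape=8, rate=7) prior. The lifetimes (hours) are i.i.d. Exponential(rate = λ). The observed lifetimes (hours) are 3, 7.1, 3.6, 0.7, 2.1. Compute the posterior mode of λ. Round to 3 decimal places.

λ̂_MAP = 0.511

The Exponential(rate=λ) likelihood is ∝ λ^n e^(−λΣtᵢ). Here n = 5 and Σtᵢ = 3 + 7.1 + 3.6 + 0.7 + 2.1 = 16.5.
Posterior ∝ λ^7e^(−7λ) · λ^5e^(−16.5λ) = λ^12e^(−23.5λ), i.e. Gamma(13, 23.5).
Mode = (a−1)/b = 12/23.5 ≈ 0.511.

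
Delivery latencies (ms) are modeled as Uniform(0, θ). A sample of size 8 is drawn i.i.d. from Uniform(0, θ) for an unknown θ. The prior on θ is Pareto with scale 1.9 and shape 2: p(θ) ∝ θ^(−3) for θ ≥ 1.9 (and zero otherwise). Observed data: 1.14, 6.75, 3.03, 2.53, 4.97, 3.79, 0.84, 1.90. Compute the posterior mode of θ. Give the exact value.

The Uniform(0, θ) likelihood is θ^(−n) for θ ≥ max(xᵢ), zero otherwise. Here max(xᵢ) = 6.75.
Posterior ∝ θ^(−3) · θ^(−8) = θ^(−11) on θ ≥ max(1.9, 6.75) = 6.75.
This density is strictly decreasing in θ, so the posterior mode lies at the lower boundary of the support.

θ̂_MAP = 6.75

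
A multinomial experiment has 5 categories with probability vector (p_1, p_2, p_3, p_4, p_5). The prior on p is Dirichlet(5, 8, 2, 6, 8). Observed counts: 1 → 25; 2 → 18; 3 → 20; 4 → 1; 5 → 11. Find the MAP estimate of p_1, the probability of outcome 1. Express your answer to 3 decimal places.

MAP estimate: 0.293

The posterior is Dirichlet(αᵢ + nᵢ) = Dirichlet(30, 26, 22, 7, 19).
For a Dirichlet(a₁,…,a_K) with all aᵢ > 1, the mode has j-th component (aⱼ − 1)/(Σaᵢ − K).
Here Σaᵢ = 104 and K = 5, so p_1 = (30 − 1)/(104 − 5) = 29/99 ≈ 0.293.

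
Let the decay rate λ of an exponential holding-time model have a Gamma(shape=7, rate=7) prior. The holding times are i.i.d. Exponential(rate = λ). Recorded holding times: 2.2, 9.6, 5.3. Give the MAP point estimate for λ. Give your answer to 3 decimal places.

The Exponential(rate=λ) likelihood is ∝ λ^n e^(−λΣtᵢ). Here n = 3 and Σtᵢ = 2.2 + 9.6 + 5.3 = 17.1.
Posterior ∝ λ^6e^(−7λ) · λ^3e^(−17.1λ) = λ^9e^(−24.1λ), i.e. Gamma(10, 24.1).
Mode = (a−1)/b = 9/24.1 ≈ 0.373.

λ̂_MAP = 0.373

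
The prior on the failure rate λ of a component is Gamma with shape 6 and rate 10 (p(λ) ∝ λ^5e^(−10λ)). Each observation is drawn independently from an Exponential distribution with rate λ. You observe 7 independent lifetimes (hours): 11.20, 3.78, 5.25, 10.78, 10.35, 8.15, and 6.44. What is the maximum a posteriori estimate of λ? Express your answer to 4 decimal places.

λ̂_MAP = 0.1820

The Exponential(rate=λ) likelihood is ∝ λ^n e^(−λΣtᵢ). Here n = 7 and Σtᵢ = 11.20 + 3.78 + 5.25 + 10.78 + 10.35 + 8.15 + 6.44 = 55.95.
Posterior ∝ λ^5e^(−10λ) · λ^7e^(−55.95λ) = λ^12e^(−65.95λ), i.e. Gamma(13, 65.95).
Mode = (a−1)/b = 12/65.95 ≈ 0.1820.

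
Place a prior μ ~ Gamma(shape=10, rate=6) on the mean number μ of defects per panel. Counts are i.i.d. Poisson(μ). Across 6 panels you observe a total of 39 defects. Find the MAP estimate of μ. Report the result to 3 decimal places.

μ̂_MAP = 4.000

Σxᵢ = 39, n = 6.
Posterior ∝ μ^9e^(−6μ) · μ^39e^(−6μ) = μ^48e^(−12μ), i.e. Gamma(shape=49, rate=12).
The mode of a Gamma(a, b) with a ≥ 1 (shape–rate) is (a−1)/b = 48/12 ≈ 4.000.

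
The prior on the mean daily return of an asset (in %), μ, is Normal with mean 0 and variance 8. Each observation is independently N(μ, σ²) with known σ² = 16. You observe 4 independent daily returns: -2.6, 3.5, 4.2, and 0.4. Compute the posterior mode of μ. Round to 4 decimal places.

μ̂_MAP = 0.9167

n = 4; x̄ = ((-2.6) + 3.5 + 4.2 + 0.4)/4 = 5.5/4 = 1.375.
For a Normal prior and Normal likelihood with known variance, the posterior is Normal; its mode equals its mean, the precision-weighted average.
Prior precision 1/σ₀² = 1/8 = 0.125; data precision n/σ² = 4/16 = 0.25.
μ̂ = (0.125·0 + 0.25·1.375) / (0.125 + 0.25) = 0.34375/0.375 = 11/12 ≈ 0.9167.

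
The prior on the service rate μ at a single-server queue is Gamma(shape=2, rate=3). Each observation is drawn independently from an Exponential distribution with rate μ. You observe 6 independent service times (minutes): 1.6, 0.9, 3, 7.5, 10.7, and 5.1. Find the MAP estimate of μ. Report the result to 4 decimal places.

μ̂_MAP = 0.2201

The Exponential(rate=μ) likelihood is ∝ μ^n e^(−μΣtᵢ). Here n = 6 and Σtᵢ = 1.6 + 0.9 + 3 + 7.5 + 10.7 + 5.1 = 28.8.
Posterior ∝ μe^(−3μ) · μ^6e^(−28.8μ) = μ^7e^(−31.8μ), i.e. Gamma(8, 31.8).
Mode = (a−1)/b = 7/31.8 ≈ 0.2201.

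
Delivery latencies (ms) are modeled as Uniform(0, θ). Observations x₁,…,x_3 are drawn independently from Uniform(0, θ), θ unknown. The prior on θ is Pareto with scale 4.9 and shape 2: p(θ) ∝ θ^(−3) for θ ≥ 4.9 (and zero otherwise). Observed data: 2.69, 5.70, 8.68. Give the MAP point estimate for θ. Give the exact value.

θ̂_MAP = 8.68

The Uniform(0, θ) likelihood is θ^(−n) for θ ≥ max(xᵢ), zero otherwise. Here max(xᵢ) = 8.68.
Posterior ∝ θ^(−3) · θ^(−3) = θ^(−6) on θ ≥ max(4.9, 8.68) = 8.68.
This density is strictly decreasing in θ, so the posterior mode lies at the lower boundary of the support.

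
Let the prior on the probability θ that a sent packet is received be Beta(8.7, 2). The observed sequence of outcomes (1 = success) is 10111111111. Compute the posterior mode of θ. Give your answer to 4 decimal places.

Prior: Beta(8.7, 2).
Data: 10 successes in 11 trials (from the sequence). The binomial likelihood contributes θ^10(1−θ)^1, so the posterior is Beta(8.7+10, 2+1) = Beta(18.7, 3).
For Beta(a, b) with a, b > 1 the mode is (a−1)/(a+b−2) = 17.7/19.7 ≈ 0.8985.

θ̂_MAP = 0.8985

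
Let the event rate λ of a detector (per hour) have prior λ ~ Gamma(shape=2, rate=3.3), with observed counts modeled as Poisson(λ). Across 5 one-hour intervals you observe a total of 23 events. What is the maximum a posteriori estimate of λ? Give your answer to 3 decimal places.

Σxᵢ = 23, n = 5.
Posterior ∝ λe^(−3.3λ) · λ^23e^(−5λ) = λ^24e^(−8.3λ), i.e. Gamma(shape=25, rate=8.3).
The mode of a Gamma(a, b) with a ≥ 1 (shape–rate) is (a−1)/b = 24/8.3 ≈ 2.892.

λ̂_MAP = 2.892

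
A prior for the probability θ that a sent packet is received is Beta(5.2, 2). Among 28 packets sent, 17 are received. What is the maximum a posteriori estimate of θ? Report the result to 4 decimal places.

Prior: Beta(5.2, 2).
Data: 17 successes in 28 trials. The binomial likelihood contributes θ^17(1−θ)^11, so the posterior is Beta(5.2+17, 2+11) = Beta(22.2, 13).
For Beta(a, b) with a, b > 1 the mode is (a−1)/(a+b−2) = 21.2/33.2 ≈ 0.6386.

θ̂_MAP = 0.6386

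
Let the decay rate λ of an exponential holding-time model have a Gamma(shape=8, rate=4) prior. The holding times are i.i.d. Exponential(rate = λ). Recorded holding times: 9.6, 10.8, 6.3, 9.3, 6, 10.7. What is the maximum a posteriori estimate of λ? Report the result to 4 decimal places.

λ̂_MAP = 0.2293

The Exponential(rate=λ) likelihood is ∝ λ^n e^(−λΣtᵢ). Here n = 6 and Σtᵢ = 9.6 + 10.8 + 6.3 + 9.3 + 6 + 10.7 = 52.7.
Posterior ∝ λ^7e^(−4λ) · λ^6e^(−52.7λ) = λ^13e^(−56.7λ), i.e. Gamma(14, 56.7).
Mode = (a−1)/b = 13/56.7 ≈ 0.2293.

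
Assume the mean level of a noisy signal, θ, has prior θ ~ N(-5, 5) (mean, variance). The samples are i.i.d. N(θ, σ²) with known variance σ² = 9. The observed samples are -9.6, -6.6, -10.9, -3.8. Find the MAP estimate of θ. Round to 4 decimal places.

θ̂_MAP = -6.8793

n = 4; x̄ = ((-9.6) + (-6.6) + (-10.9) + (-3.8))/4 = -30.9/4 = -7.725.
For a Normal prior and Normal likelihood with known variance, the posterior is Normal; its mode equals its mean, the precision-weighted average.
Prior precision 1/σ₀² = 1/5 = 0.2; data precision n/σ² = 4/9.
θ̂ = (0.2·(-5) + (4/9)·(-7.725)) / (0.2 + 4/9) = (-133/30)/(29/45) = -399/58 ≈ -6.8793.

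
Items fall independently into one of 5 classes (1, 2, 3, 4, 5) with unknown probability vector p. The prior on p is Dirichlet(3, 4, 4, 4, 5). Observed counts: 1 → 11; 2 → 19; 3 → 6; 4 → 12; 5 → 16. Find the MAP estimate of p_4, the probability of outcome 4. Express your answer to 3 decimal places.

MAP estimate: 0.190

The posterior is Dirichlet(αᵢ + nᵢ) = Dirichlet(14, 23, 10, 16, 21).
For a Dirichlet(a₁,…,a_K) with all aᵢ > 1, the mode has j-th component (aⱼ − 1)/(Σaᵢ − K).
Here Σaᵢ = 84 and K = 5, so p_4 = (16 − 1)/(84 − 5) = 15/79 ≈ 0.190.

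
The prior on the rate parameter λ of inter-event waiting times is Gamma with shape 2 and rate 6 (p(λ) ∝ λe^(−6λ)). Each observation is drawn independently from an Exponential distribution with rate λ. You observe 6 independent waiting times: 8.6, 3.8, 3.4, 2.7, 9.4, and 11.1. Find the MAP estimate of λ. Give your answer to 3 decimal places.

λ̂_MAP = 0.156

The Exponential(rate=λ) likelihood is ∝ λ^n e^(−λΣtᵢ). Here n = 6 and Σtᵢ = 8.6 + 3.8 + 3.4 + 2.7 + 9.4 + 11.1 = 39.
Posterior ∝ λe^(−6λ) · λ^6e^(−39λ) = λ^7e^(−45λ), i.e. Gamma(8, 45).
Mode = (a−1)/b = 7/45 ≈ 0.156.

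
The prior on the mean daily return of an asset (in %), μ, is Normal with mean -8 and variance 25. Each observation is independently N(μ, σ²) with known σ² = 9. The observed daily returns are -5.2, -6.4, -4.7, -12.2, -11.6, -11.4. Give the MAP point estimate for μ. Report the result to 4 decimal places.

n = 6; x̄ = ((-5.2) + (-6.4) + (-4.7) + (-12.2) + (-11.6) + (-11.4))/6 = -51.5/6 = -103/12 ≈ -8.5833.
For a Normal prior and Normal likelihood with known variance, the posterior is Normal; its mode equals its mean, the precision-weighted average.
Prior precision 1/σ₀² = 1/25 = 0.04; data precision n/σ² = 6/9 = 2/3.
μ̂ = (0.04·(-8) + (2/3)·(-103/12)) / (0.04 + 2/3) = (-2719/450)/(53/75) = -2719/318 ≈ -8.5503.

μ̂_MAP = -8.5503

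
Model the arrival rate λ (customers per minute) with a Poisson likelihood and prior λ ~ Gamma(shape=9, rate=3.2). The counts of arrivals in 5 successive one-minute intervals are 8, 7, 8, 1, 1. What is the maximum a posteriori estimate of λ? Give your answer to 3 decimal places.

λ̂_MAP = 4.024

Σxᵢ = 8+7+8+1+1 = 25, with n = 5.
Posterior ∝ λ^8e^(−3.2λ) · λ^25e^(−5λ) = λ^33e^(−8.2λ), i.e. Gamma(shape=34, rate=8.2).
The mode of a Gamma(a, b) with a ≥ 1 (shape–rate) is (a−1)/b = 33/8.2 ≈ 4.024.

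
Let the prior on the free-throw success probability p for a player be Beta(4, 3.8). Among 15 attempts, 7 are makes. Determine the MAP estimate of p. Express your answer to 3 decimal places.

p̂_MAP = 0.481

Prior: Beta(4, 3.8).
Data: 7 successes in 15 trials. The binomial likelihood contributes p^7(1−p)^8, so the posterior is Beta(4+7, 3.8+8) = Beta(11, 11.8).
For Beta(a, b) with a, b > 1 the mode is (a−1)/(a+b−2) = 10/20.8 ≈ 0.481.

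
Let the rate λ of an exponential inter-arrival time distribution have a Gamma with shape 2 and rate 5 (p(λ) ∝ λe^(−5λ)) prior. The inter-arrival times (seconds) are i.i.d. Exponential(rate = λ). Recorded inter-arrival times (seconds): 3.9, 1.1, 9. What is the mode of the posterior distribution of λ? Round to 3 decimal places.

λ̂_MAP = 0.211

The Exponential(rate=λ) likelihood is ∝ λ^n e^(−λΣtᵢ). Here n = 3 and Σtᵢ = 3.9 + 1.1 + 9 = 14.
Posterior ∝ λe^(−5λ) · λ^3e^(−14λ) = λ^4e^(−19λ), i.e. Gamma(5, 19).
Mode = (a−1)/b = 4/19 ≈ 0.211.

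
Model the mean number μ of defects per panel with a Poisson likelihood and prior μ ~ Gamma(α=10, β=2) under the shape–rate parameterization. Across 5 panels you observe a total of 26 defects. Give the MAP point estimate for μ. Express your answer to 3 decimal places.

μ̂_MAP = 5.000

Σxᵢ = 26, n = 5.
Posterior ∝ μ^9e^(−2μ) · μ^26e^(−5μ) = μ^35e^(−7μ), i.e. Gamma(shape=36, rate=7).
The mode of a Gamma(a, b) with a ≥ 1 (shape–rate) is (a−1)/b = 35/7 ≈ 5.000.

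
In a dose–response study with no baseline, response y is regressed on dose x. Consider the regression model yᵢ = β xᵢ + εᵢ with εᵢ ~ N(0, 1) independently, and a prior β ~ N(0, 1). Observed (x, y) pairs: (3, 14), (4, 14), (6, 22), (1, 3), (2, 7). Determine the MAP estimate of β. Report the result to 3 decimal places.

log p(β | y) = −Σ(yᵢ − βxᵢ)²/(2·1) − β²/(2·1) + const.
Setting the derivative to zero: Σxᵢ(yᵢ − βxᵢ)/1 − β/1 = 0, so β = Σxᵢyᵢ / (Σxᵢ² + σ²/τ²).
Σxᵢyᵢ = 3·14 + 4·14 + 6·22 + 1·3 + 2·7 = 247; Σxᵢ² = 66; σ²/τ² = 1.
β̂_MAP = 247 / (66 + 1) = 247/67 ≈ 3.687.

β̂_MAP = 3.687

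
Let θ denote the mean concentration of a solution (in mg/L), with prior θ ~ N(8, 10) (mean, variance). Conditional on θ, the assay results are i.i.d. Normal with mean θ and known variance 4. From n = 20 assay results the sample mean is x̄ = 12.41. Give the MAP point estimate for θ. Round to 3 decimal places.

n = 20, x̄ = 12.41.
For a Normal prior and Normal likelihood with known variance, the posterior is Normal; its mode equals its mean, the precision-weighted average.
Prior precision 1/σ₀² = 1/10 = 0.1; data precision n/σ² = 20/4 = 5.
θ̂ = (0.1·8 + 5·12.41) / (0.1 + 5) = 62.85/5.1 = 419/34 ≈ 12.324.

θ̂_MAP = 12.324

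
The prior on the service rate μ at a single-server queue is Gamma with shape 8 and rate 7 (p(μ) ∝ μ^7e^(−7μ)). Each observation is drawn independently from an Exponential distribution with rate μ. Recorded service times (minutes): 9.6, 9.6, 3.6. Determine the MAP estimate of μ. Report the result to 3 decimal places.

μ̂_MAP = 0.336

The Exponential(rate=μ) likelihood is ∝ μ^n e^(−μΣtᵢ). Here n = 3 and Σtᵢ = 9.6 + 9.6 + 3.6 = 22.8.
Posterior ∝ μ^7e^(−7μ) · μ^3e^(−22.8μ) = μ^10e^(−29.8μ), i.e. Gamma(11, 29.8).
Mode = (a−1)/b = 10/29.8 ≈ 0.336.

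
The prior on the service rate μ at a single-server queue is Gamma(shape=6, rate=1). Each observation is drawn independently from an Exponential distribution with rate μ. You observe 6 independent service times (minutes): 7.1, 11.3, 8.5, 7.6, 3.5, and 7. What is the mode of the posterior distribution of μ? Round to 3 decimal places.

The Exponential(rate=μ) likelihood is ∝ μ^n e^(−μΣtᵢ). Here n = 6 and Σtᵢ = 7.1 + 11.3 + 8.5 + 7.6 + 3.5 + 7 = 45.
Posterior ∝ μ^5e^(−1μ) · μ^6e^(−45μ) = μ^11e^(−46μ), i.e. Gamma(12, 46).
Mode = (a−1)/b = 11/46 ≈ 0.239.

μ̂_MAP = 0.239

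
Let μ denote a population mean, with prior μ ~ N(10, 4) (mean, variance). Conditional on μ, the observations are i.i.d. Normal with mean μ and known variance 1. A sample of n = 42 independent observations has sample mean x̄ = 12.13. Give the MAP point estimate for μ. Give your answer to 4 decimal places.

n = 42, x̄ = 12.13.
For a Normal prior and Normal likelihood with known variance, the posterior is Normal; its mode equals its mean, the precision-weighted average.
Prior precision 1/σ₀² = 1/4 = 0.25; data precision n/σ² = 42/1 = 42.
μ̂ = (0.25·10 + 42·12.13) / (0.25 + 42) = 511.96/42.25 = 51196/4225 ≈ 12.1174.

μ̂_MAP = 12.1174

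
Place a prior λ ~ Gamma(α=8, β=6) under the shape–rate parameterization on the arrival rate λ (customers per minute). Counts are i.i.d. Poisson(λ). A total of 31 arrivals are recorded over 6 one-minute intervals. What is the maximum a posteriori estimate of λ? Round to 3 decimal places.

Σxᵢ = 31, n = 6.
Posterior ∝ λ^7e^(−6λ) · λ^31e^(−6λ) = λ^38e^(−12λ), i.e. Gamma(shape=39, rate=12).
The mode of a Gamma(a, b) with a ≥ 1 (shape–rate) is (a−1)/b = 38/12 ≈ 3.167.

λ̂_MAP = 3.167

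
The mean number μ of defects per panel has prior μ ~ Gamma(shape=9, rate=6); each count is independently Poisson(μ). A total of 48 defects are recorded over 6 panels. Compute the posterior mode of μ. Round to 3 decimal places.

μ̂_MAP = 4.667

Σxᵢ = 48, n = 6.
Posterior ∝ μ^8e^(−6μ) · μ^48e^(−6μ) = μ^56e^(−12μ), i.e. Gamma(shape=57, rate=12).
The mode of a Gamma(a, b) with a ≥ 1 (shape–rate) is (a−1)/b = 56/12 ≈ 4.667.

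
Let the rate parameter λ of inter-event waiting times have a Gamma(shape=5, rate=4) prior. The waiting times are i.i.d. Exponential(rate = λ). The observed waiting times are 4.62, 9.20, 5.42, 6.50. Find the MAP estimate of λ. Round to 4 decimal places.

λ̂_MAP = 0.2690

The Exponential(rate=λ) likelihood is ∝ λ^n e^(−λΣtᵢ). Here n = 4 and Σtᵢ = 4.62 + 9.20 + 5.42 + 6.50 = 25.74.
Posterior ∝ λ^4e^(−4λ) · λ^4e^(−25.74λ) = λ^8e^(−29.74λ), i.e. Gamma(9, 29.74).
Mode = (a−1)/b = 8/29.74 ≈ 0.2690.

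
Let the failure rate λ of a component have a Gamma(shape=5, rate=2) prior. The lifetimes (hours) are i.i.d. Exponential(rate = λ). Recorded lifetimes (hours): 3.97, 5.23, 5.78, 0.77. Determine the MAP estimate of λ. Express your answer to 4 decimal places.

λ̂_MAP = 0.4507

The Exponential(rate=λ) likelihood is ∝ λ^n e^(−λΣtᵢ). Here n = 4 and Σtᵢ = 3.97 + 5.23 + 5.78 + 0.77 = 15.75.
Posterior ∝ λ^4e^(−2λ) · λ^4e^(−15.75λ) = λ^8e^(−17.75λ), i.e. Gamma(9, 17.75).
Mode = (a−1)/b = 8/17.75 ≈ 0.4507.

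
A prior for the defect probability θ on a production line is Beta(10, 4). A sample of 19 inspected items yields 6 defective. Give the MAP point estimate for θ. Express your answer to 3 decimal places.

Prior: Beta(10, 4).
Data: 6 successes in 19 trials. The binomial likelihood contributes θ^6(1−θ)^13, so the posterior is Beta(10+6, 4+13) = Beta(16, 17).
For Beta(a, b) with a, b > 1 the mode is (a−1)/(a+b−2) = 15/31 ≈ 0.484.

θ̂_MAP = 0.484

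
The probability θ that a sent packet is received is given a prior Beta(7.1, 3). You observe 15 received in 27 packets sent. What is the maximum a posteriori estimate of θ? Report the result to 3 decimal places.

Prior: Beta(7.1, 3).
Data: 15 successes in 27 trials. The binomial likelihood contributes θ^15(1−θ)^12, so the posterior is Beta(7.1+15, 3+12) = Beta(22.1, 15).
For Beta(a, b) with a, b > 1 the mode is (a−1)/(a+b−2) = 21.1/35.1 ≈ 0.601.

θ̂_MAP = 0.601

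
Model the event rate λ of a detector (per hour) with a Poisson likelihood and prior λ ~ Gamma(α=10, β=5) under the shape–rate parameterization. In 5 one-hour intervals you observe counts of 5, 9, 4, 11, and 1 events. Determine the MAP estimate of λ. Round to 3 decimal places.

Σxᵢ = 5+9+4+11+1 = 30, with n = 5.
Posterior ∝ λ^9e^(−5λ) · λ^30e^(−5λ) = λ^39e^(−10λ), i.e. Gamma(shape=40, rate=10).
The mode of a Gamma(a, b) with a ≥ 1 (shape–rate) is (a−1)/b = 39/10 ≈ 3.900.

λ̂_MAP = 3.900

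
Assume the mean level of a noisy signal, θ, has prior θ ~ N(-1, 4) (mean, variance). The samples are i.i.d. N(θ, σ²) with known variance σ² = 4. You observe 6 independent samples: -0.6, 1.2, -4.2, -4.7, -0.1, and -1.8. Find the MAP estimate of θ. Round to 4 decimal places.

n = 6; x̄ = ((-0.6) + 1.2 + (-4.2) + (-4.7) + (-0.1) + (-1.8))/6 = -10.2/6 = -1.7.
For a Normal prior and Normal likelihood with known variance, the posterior is Normal; its mode equals its mean, the precision-weighted average.
Prior precision 1/σ₀² = 1/4 = 0.25; data precision n/σ² = 6/4 = 1.5.
θ̂ = (0.25·(-1) + 1.5·(-1.7)) / (0.25 + 1.5) = (-2.8)/1.75 = -1.6000.

θ̂_MAP = -1.6000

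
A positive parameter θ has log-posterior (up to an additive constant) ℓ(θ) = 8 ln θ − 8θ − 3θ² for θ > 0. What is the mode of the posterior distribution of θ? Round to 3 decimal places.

ℓ'(θ) = 8/θ − 8 − 6θ. Setting this to zero and multiplying by θ: 6θ² + 8θ − 8 = 0.
θ = (−8 + √(8² + 4·6·8)) / (2·6) = (−8 + √256) / 12 = (−8 + 16)/12 = 2/3.
ℓ''(θ) = −8/θ² − 6 < 0, confirming a maximum.

θ̂_MAP = 0.667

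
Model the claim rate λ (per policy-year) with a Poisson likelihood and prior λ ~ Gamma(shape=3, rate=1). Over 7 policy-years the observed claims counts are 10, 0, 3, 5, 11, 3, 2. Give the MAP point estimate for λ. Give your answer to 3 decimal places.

λ̂_MAP = 4.500

Σxᵢ = 10+0+3+5+11+3+2 = 34, with n = 7.
Posterior ∝ λ^2e^(−1λ) · λ^34e^(−7λ) = λ^36e^(−8λ), i.e. Gamma(shape=37, rate=8).
The mode of a Gamma(a, b) with a ≥ 1 (shape–rate) is (a−1)/b = 36/8 ≈ 4.500.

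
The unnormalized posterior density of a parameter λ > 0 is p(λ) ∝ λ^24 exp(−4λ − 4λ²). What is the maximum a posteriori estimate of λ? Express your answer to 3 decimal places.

ℓ'(λ) = 24/λ − 4 − 8λ. Setting this to zero and multiplying by λ: 8λ² + 4λ − 24 = 0.
λ = (−4 + √(4² + 4·8·24)) / (2·8) = (−4 + √784) / 16 = (−4 + 28)/16 = 3/2.
ℓ''(λ) = −24/λ² − 8 < 0, confirming a maximum.

λ̂_MAP = 1.500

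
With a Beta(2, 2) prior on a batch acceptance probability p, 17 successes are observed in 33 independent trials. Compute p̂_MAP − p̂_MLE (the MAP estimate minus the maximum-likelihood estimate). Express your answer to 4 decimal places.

Posterior is Beta(19, 18); MAP = (19−1)/(37−2) = 18/35 ≈ 0.51429.
MLE ignores the prior: p̂_MLE = k/n = 17/33 ≈ 0.51515.
Difference = 18/35 − 17/33 = -1/1155 ≈ -0.0009.

MAP − MLE = -0.0009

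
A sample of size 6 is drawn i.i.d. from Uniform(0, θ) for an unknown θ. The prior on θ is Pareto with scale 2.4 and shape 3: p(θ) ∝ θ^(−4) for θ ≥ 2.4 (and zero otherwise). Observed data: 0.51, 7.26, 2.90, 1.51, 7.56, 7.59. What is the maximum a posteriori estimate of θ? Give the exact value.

The Uniform(0, θ) likelihood is θ^(−n) for θ ≥ max(xᵢ), zero otherwise. Here max(xᵢ) = 7.59.
Posterior ∝ θ^(−4) · θ^(−6) = θ^(−10) on θ ≥ max(2.4, 7.59) = 7.59.
This density is strictly decreasing in θ, so the posterior mode lies at the lower boundary of the support.

θ̂_MAP = 7.59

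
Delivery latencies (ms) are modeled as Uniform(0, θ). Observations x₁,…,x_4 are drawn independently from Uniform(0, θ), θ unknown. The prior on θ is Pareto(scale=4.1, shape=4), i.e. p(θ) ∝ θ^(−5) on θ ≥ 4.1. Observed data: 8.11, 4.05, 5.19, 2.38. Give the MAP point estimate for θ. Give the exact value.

The Uniform(0, θ) likelihood is θ^(−n) for θ ≥ max(xᵢ), zero otherwise. Here max(xᵢ) = 8.11.
Posterior ∝ θ^(−5) · θ^(−4) = θ^(−9) on θ ≥ max(4.1, 8.11) = 8.11.
This density is strictly decreasing in θ, so the posterior mode lies at the lower boundary of the support.

θ̂_MAP = 8.11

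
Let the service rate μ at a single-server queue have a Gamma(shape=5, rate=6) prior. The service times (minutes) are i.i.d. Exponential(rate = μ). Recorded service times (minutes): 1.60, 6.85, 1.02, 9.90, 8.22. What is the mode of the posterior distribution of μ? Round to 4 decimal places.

The Exponential(rate=μ) likelihood is ∝ μ^n e^(−μΣtᵢ). Here n = 5 and Σtᵢ = 1.60 + 6.85 + 1.02 + 9.90 + 8.22 = 27.59.
Posterior ∝ μ^4e^(−6μ) · μ^5e^(−27.59μ) = μ^9e^(−33.59μ), i.e. Gamma(10, 33.59).
Mode = (a−1)/b = 9/33.59 ≈ 0.2679.

μ̂_MAP = 0.2679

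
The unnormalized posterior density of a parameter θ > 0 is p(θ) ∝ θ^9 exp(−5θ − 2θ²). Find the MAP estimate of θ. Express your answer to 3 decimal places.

θ̂_MAP = 1.000

ℓ'(θ) = 9/θ − 5 − 4θ. Setting this to zero and multiplying by θ: 4θ² + 5θ − 9 = 0.
θ = (−5 + √(5² + 4·4·9)) / (2·4) = (−5 + √169) / 8 = (−5 + 13)/8 = 1.
ℓ''(θ) = −9/θ² − 4 < 0, confirming a maximum.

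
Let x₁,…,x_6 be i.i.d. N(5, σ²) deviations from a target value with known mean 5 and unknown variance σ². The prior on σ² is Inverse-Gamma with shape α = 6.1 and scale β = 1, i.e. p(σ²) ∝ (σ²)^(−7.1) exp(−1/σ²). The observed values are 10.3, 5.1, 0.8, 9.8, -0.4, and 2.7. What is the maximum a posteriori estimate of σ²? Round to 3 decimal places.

σ̂²_MAP = 5.209

Sum of squared deviations about the known mean: SS = (10.3−5)² + (5.1−5)² + (0.8−5)² + (9.8−5)² + (-0.4−5)² + (2.7−5)² = 103.23.
The Normal likelihood contributes (σ²)^(−n/2) exp(−SS/(2σ²)), so the posterior is Inverse-Gamma(α + n/2, β + SS/2) = Inverse-Gamma(9.1, 52.615).
The mode of Inverse-Gamma(a, b) is b/(a+1) = 52.615/10.1 ≈ 5.209.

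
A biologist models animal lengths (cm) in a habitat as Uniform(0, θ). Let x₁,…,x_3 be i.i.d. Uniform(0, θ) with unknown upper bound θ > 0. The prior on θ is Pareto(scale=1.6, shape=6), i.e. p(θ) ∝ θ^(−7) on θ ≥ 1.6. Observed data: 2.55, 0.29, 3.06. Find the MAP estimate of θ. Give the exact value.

θ̂_MAP = 3.06

The Uniform(0, θ) likelihood is θ^(−n) for θ ≥ max(xᵢ), zero otherwise. Here max(xᵢ) = 3.06.
Posterior ∝ θ^(−7) · θ^(−3) = θ^(−10) on θ ≥ max(1.6, 3.06) = 3.06.
This density is strictly decreasing in θ, so the posterior mode lies at the lower boundary of the support.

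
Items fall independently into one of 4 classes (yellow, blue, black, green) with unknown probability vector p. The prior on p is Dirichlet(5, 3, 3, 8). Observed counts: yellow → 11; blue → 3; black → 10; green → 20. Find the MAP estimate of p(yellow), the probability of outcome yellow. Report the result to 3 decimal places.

MAP estimate of p(yellow) = 0.254

The posterior is Dirichlet(αᵢ + nᵢ) = Dirichlet(16, 6, 13, 28).
For a Dirichlet(a₁,…,a_K) with all aᵢ > 1, the mode has j-th component (aⱼ − 1)/(Σaᵢ − K).
Here Σaᵢ = 63 and K = 4, so p(yellow) = (16 − 1)/(63 − 4) = 15/59 ≈ 0.254.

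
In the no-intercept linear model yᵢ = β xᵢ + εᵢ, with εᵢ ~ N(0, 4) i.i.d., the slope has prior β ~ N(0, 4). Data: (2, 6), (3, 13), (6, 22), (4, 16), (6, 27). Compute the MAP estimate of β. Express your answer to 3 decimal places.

β̂_MAP = 4.010

log p(β | y) = −Σ(yᵢ − βxᵢ)²/(2·4) − β²/(2·4) + const.
Setting the derivative to zero: Σxᵢ(yᵢ − βxᵢ)/4 − β/4 = 0, so β = Σxᵢyᵢ / (Σxᵢ² + σ²/τ²).
Σxᵢyᵢ = 2·6 + 3·13 + 6·22 + 4·16 + 6·27 = 409; Σxᵢ² = 101; σ²/τ² = 1.
β̂_MAP = 409 / (101 + 1) = 409/102 ≈ 4.010.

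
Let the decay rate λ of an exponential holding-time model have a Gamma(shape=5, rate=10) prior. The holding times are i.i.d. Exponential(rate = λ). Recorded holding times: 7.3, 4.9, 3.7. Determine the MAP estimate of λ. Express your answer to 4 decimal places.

λ̂_MAP = 0.2703

The Exponential(rate=λ) likelihood is ∝ λ^n e^(−λΣtᵢ). Here n = 3 and Σtᵢ = 7.3 + 4.9 + 3.7 = 15.9.
Posterior ∝ λ^4e^(−10λ) · λ^3e^(−15.9λ) = λ^7e^(−25.9λ), i.e. Gamma(8, 25.9).
Mode = (a−1)/b = 7/25.9 ≈ 0.2703.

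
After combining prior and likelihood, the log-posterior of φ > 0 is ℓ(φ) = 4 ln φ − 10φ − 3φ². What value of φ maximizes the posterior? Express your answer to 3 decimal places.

ℓ'(φ) = 4/φ − 10 − 6φ. Setting this to zero and multiplying by φ: 6φ² + 10φ − 4 = 0.
φ = (−10 + √(10² + 4·6·4)) / (2·6) = (−10 + √196) / 12 = (−10 + 14)/12 = 1/3.
ℓ''(φ) = −4/φ² − 6 < 0, confirming a maximum.

φ̂_MAP = 0.333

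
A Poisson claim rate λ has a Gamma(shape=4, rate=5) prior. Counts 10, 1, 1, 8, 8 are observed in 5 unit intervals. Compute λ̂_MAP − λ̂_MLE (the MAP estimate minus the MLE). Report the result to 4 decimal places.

MAP − MLE = -2.5000

Σxᵢ = 28. Posterior is Gamma(32, 10); MAP = (32−1)/10 = 31/10 ≈ 3.10000.
MLE = x̄ = 28/5 ≈ 5.60000.
Difference = 31/10 − 28/5 = -5/2 ≈ -2.5000.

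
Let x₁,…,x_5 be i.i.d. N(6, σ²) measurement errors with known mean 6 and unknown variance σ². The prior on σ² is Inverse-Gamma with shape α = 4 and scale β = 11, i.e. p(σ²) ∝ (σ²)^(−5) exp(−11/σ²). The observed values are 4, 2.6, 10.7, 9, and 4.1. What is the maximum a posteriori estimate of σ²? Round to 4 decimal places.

Sum of squared deviations about the known mean: SS = (4−6)² + (2.6−6)² + (10.7−6)² + (9−6)² + (4.1−6)² = 50.26.
The Normal likelihood contributes (σ²)^(−n/2) exp(−SS/(2σ²)), so the posterior is Inverse-Gamma(α + n/2, β + SS/2) = Inverse-Gamma(6.5, 36.13).
The mode of Inverse-Gamma(a, b) is b/(a+1) = 36.13/7.5 ≈ 4.8173.

σ̂²_MAP = 4.8173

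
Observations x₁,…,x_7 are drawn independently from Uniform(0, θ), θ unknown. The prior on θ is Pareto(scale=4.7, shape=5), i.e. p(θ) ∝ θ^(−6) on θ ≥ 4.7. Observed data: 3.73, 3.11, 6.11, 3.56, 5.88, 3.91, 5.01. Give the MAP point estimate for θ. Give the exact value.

The Uniform(0, θ) likelihood is θ^(−n) for θ ≥ max(xᵢ), zero otherwise. Here max(xᵢ) = 6.11.
Posterior ∝ θ^(−6) · θ^(−7) = θ^(−13) on θ ≥ max(4.7, 6.11) = 6.11.
This density is strictly decreasing in θ, so the posterior mode lies at the lower boundary of the support.

θ̂_MAP = 6.11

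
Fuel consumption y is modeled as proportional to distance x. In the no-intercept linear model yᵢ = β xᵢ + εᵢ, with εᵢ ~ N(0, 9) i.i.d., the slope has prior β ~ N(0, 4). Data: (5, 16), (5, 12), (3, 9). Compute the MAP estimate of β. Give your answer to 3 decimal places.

log p(β | y) = −Σ(yᵢ − βxᵢ)²/(2·9) − β²/(2·4) + const.
Setting the derivative to zero: Σxᵢ(yᵢ − βxᵢ)/9 − β/4 = 0, so β = Σxᵢyᵢ / (Σxᵢ² + σ²/τ²).
Σxᵢyᵢ = 5·16 + 5·12 + 3·9 = 167; Σxᵢ² = 59; σ²/τ² = 2.25.
β̂_MAP = 167 / (59 + 2.25) = 167/61.25 ≈ 2.727.

β̂_MAP = 2.727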